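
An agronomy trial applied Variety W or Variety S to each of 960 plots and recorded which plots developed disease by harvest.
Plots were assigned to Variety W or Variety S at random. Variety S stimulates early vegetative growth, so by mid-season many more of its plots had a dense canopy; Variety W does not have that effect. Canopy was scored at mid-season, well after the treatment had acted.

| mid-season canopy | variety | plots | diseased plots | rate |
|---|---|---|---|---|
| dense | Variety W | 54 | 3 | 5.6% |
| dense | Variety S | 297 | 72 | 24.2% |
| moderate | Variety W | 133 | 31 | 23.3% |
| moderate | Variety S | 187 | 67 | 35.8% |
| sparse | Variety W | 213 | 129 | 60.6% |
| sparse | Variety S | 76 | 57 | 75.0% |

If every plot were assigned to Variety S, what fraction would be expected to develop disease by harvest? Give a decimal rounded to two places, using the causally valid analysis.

Because the variety influences mid-season canopy, mid-season canopy is a post-treatment mediator, not a confounder. Stratifying on it would bias the estimate; the causal effect is the crude pooled difference.
So P(outcome | do(Variety S)) is just the pooled rate for Variety S: 196/560 = 0.350.

0.35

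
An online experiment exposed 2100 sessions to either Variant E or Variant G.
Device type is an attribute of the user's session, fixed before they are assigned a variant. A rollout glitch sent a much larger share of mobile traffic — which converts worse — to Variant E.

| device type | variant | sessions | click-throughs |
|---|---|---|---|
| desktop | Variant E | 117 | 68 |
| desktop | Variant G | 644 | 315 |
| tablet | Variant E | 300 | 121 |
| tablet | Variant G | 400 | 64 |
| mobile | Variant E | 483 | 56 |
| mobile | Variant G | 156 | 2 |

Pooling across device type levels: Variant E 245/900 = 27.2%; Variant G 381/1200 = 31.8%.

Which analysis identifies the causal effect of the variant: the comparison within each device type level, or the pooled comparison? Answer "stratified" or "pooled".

The device type-specific comparison favours Variant E throughout, but the pooled figures favour Variant G. The question is whether to condition on device type.
Device type satisfies the back-door criterion: it is not a descendant of the variant, and it blocks the spurious path from variant to outcome. Adjusting for it (i.e., using the within-device type rates) gives the causal effect.
Within each level — desktop: 58.1% vs 48.9%; tablet: 40.3% vs 16.0%; mobile: 11.6% vs 1.3% — Variant E is higher every time.

stratified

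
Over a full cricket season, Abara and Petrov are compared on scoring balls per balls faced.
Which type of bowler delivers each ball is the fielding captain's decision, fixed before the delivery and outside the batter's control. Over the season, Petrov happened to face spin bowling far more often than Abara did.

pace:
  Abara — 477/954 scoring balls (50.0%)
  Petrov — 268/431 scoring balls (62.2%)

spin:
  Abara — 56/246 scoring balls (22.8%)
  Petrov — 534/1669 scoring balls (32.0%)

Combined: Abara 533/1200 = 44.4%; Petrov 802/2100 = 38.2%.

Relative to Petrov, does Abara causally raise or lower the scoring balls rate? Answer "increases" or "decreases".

decreases

Here bowling type is a common cause — it drives both which player a case falls under and the outcome. The crude comparison mixes populations; the stratum-specific rates are the causally relevant ones.
Within each level — pace: 50.0% vs 62.2%; spin: 22.8% vs 32.0% — Petrov is higher every time.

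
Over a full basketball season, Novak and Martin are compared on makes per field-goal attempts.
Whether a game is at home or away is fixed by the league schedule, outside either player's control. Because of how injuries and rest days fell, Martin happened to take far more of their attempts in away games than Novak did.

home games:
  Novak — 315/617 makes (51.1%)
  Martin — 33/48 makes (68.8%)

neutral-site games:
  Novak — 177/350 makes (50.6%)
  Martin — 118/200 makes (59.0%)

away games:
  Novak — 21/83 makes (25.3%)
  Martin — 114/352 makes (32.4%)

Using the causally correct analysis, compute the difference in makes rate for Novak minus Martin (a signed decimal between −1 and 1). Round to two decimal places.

-0.12

Game venue is set before the player has any effect — it is not caused by the player — and it independently drives the outcome. That makes it a confounder, so the causal comparison is within game venue levels.
Adjusting over the population distribution of game venue: 0.403·(0.511−0.688) + 0.333·(0.506−0.590) + 0.264·(0.253−0.324) = -0.118.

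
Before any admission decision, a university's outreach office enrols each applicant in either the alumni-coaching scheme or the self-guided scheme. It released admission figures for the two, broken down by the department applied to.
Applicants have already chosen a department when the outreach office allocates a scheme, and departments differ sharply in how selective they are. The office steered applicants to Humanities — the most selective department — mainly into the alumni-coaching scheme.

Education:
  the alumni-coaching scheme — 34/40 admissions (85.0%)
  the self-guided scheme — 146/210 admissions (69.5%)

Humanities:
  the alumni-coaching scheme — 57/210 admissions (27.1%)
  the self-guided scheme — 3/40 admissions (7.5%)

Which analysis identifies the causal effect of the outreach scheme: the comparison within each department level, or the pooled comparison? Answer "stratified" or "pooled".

The department-specific comparison favours the alumni-coaching scheme throughout, but the pooled figures favour the self-guided scheme. The question is whether to condition on department.
Nothing the outreach scheme does changes department; the imbalance is an allocation artefact. With department also predicting the outcome, the pooled figure is confounded, and the within-stratum comparison is the causal one.
Within each level — Education: 85.0% vs 69.5%; Humanities: 27.1% vs 7.5% — the alumni-coaching scheme is higher every time.

stratified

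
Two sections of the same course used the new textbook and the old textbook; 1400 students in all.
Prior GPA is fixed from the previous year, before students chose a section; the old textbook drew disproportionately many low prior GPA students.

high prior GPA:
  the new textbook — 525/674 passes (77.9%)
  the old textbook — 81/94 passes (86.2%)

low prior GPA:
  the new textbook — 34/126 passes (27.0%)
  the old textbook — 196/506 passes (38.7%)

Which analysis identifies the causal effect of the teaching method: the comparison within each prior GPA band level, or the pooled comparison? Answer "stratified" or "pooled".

stratified

The prior GPA band-specific comparison favours the old textbook throughout, but the pooled figures favour the new textbook. The question is whether to condition on prior GPA band.
The imbalance in prior GPA band arose from how students were allocated, not from anything the teaching method did; and prior GPA band independently affects the outcome. The pooled gap is confounded — condition on prior GPA band.
Within each level — high prior GPA: 77.9% vs 86.2%; low prior GPA: 27.0% vs 38.7% — the old textbook is higher every time.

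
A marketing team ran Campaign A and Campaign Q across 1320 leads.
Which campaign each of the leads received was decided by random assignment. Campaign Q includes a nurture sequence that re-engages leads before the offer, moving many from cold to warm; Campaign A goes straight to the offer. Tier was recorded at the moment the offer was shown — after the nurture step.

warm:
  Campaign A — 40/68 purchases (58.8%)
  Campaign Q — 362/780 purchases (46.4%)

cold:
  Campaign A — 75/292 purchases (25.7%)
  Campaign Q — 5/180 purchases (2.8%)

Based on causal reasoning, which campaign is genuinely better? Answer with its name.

Campaign Q

Stratifying would compare campaigns among leads the campaigns themselves sorted into engagement tier groups — a form of selection on an intermediate. The unconditioned pooled rates give the total causal effect.
Pooled: Campaign A 31.9% vs Campaign Q 38.2%; Campaign Q is higher overall.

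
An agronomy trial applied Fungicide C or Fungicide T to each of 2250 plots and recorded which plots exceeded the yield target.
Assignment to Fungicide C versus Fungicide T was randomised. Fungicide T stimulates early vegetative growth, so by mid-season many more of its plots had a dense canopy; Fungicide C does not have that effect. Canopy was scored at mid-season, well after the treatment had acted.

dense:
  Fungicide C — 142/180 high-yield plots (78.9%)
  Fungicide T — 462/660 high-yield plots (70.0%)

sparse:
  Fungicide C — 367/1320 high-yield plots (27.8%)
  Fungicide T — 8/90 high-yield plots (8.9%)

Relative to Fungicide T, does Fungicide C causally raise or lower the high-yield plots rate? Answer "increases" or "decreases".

decreases

Within every mid-season canopy level Fungicide C has the higher rate, yet pooled Fungicide T does — Simpson's reversal.
Mid-season canopy lies on the pathway fungicide → mid-season canopy → outcome, so adjusting for it blocks the indirect effect. For the total causal effect of fungicide, use the unadjusted pooled rates.
Pooled: Fungicide C 33.9% vs Fungicide T 62.7%; Fungicide T is higher overall.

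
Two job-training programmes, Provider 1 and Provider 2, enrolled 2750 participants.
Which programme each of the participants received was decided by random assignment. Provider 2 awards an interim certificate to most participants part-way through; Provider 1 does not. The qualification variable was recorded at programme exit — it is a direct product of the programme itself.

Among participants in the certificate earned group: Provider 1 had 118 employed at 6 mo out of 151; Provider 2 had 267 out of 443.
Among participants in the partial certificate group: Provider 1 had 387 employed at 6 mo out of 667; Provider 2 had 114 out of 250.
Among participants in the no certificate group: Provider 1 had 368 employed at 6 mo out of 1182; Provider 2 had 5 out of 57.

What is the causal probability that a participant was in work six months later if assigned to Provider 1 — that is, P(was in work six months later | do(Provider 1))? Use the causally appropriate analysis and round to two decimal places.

0.44

Because the programme influences qualification attained during the programme, qualification attained during the programme is a post-treatment mediator, not a confounder. Stratifying on it would bias the estimate; the causal effect is the crude pooled difference.
So P(outcome | do(Provider 1)) is just the pooled rate for Provider 1: 873/2000 = 0.436.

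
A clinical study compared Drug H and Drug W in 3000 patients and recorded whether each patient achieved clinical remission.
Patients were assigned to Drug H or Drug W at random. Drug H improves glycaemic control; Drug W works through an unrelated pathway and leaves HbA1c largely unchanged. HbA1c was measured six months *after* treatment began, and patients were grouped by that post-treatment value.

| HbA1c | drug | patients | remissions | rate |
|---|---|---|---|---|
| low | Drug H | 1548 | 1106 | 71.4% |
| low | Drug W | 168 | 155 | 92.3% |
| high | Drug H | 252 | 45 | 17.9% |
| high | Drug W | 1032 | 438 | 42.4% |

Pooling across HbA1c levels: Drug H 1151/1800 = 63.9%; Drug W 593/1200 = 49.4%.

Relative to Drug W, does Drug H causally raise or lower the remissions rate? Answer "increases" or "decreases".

increases

Because the drug influences HbA1c, HbA1c is a post-treatment mediator, not a confounder. Stratifying on it would bias the estimate; the causal effect is the crude pooled difference.
Pooled: Drug H 63.9% vs Drug W 49.4%; Drug H is higher overall.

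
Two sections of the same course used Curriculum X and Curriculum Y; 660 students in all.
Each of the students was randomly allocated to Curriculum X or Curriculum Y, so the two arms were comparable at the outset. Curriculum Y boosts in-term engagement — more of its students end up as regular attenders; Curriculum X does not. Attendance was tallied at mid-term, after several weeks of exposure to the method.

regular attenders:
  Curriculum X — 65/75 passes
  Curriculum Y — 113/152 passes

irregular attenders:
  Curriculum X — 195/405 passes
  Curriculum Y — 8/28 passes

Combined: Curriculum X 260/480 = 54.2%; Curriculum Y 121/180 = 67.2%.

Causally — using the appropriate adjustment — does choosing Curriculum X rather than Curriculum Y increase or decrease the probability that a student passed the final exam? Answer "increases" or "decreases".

Curriculum X is higher inside every mid-term attendance stratum but Curriculum Y is higher in aggregate. Whether to stratify depends on how mid-term attendance relates to the teaching method.
Mid-term attendance here is a post-treatment variable shaped by the teaching method; conditioning on it would introduce bias rather than remove it. The overall comparison is the causal one.
Pooled: Curriculum X 54.2% vs Curriculum Y 67.2%; Curriculum Y is higher overall.

decreases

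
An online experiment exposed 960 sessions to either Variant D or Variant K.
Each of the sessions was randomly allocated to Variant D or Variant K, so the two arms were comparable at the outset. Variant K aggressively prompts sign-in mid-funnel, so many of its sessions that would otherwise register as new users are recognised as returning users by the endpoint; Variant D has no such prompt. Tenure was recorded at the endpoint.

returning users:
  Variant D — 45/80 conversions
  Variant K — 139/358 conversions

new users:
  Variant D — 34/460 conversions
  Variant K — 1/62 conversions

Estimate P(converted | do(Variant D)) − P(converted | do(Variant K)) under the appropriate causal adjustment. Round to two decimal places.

The stratified and pooled comparisons disagree (Variant D wins within each user tenure; Variant K wins overall), so the answer turns on the causal role of user tenure.
Stratifying would compare variants among sessions the variants themselves sorted into user tenure groups — a form of selection on an intermediate. The unconditioned pooled rates give the total causal effect.
The causal difference is the pooled difference: 0.146 − 0.333 = -0.187.

-0.19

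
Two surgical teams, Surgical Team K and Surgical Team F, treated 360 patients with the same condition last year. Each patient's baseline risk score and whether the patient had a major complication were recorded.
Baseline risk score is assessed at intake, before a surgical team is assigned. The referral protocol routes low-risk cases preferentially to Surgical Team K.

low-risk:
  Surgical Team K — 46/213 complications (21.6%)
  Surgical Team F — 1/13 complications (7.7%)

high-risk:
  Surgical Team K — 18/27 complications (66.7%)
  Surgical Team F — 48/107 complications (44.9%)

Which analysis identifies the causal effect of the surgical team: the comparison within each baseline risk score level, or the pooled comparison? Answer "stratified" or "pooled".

Baseline risk score is set before the surgical team has any effect — it is not caused by the surgical team — and it independently drives the outcome. That makes it a confounder, so the causal comparison is within baseline risk score levels.
Within each level — low-risk: 21.6% vs 7.7%; high-risk: 66.7% vs 44.9% — Surgical Team F is lower every time.

stratified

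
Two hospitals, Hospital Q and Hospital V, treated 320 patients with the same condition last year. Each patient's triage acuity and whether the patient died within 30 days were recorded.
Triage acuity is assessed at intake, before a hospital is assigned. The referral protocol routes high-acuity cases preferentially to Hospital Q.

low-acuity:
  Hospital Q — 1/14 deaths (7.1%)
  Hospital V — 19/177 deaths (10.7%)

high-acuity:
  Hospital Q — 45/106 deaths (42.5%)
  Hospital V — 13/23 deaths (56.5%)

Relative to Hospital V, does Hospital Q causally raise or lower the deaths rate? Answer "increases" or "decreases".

The imbalance in triage acuity arose from how patients were allocated, not from anything the hospital did; and triage acuity independently affects the outcome. The pooled gap is confounded — condition on triage acuity.
Within each level — low-acuity: 7.1% vs 10.7%; high-acuity: 42.5% vs 56.5% — Hospital Q is lower every time.

decreases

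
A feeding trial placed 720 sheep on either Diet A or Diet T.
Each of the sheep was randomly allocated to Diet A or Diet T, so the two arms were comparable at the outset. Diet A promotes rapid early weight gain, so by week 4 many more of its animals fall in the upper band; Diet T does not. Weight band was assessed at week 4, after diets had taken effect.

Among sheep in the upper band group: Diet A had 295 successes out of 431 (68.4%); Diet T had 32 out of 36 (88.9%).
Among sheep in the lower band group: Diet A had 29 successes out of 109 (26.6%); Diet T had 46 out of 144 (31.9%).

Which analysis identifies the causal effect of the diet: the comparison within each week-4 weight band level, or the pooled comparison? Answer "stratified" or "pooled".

pooled

Week-4 weight band is recorded after the diet and is itself shifted by it — it sits on the causal path from diet to outcome. Conditioning on a mediator would strip out part of the effect we want; the pooled comparison gives the total causal effect.
Pooled: Diet A 60.0% vs Diet T 43.3%; Diet A is higher overall.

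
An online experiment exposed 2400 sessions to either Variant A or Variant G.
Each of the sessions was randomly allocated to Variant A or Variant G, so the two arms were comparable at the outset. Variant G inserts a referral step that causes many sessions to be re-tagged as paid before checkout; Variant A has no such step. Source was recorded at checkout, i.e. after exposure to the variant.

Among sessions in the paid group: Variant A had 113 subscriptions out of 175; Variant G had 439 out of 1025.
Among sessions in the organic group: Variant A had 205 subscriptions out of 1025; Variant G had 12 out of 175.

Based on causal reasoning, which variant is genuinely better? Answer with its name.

The stratified and pooled comparisons disagree (Variant A wins within each traffic source; Variant G wins overall), so the answer turns on the causal role of traffic source.
Because the variant influences traffic source, traffic source is a post-treatment mediator, not a confounder. Stratifying on it would bias the estimate; the causal effect is the crude pooled difference.
Pooled: Variant A 26.5% vs Variant G 37.6%; Variant G is higher overall.

Variant G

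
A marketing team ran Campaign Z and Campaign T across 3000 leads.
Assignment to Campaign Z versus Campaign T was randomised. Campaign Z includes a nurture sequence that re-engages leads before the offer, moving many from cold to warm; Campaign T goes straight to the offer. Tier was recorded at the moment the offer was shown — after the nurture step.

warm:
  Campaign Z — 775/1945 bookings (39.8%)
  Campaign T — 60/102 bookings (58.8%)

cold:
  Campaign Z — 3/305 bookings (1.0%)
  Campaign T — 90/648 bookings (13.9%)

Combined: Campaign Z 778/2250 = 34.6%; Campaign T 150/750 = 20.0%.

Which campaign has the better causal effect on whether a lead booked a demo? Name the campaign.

Campaign T is higher inside every engagement tier stratum but Campaign Z is higher in aggregate. Whether to stratify depends on how engagement tier relates to the campaign.
Engagement tier here is a post-treatment variable shaped by the campaign; conditioning on it would introduce bias rather than remove it. The overall comparison is the causal one.
Pooled: Campaign Z 34.6% vs Campaign T 20.0%; Campaign Z is higher overall.

Campaign Z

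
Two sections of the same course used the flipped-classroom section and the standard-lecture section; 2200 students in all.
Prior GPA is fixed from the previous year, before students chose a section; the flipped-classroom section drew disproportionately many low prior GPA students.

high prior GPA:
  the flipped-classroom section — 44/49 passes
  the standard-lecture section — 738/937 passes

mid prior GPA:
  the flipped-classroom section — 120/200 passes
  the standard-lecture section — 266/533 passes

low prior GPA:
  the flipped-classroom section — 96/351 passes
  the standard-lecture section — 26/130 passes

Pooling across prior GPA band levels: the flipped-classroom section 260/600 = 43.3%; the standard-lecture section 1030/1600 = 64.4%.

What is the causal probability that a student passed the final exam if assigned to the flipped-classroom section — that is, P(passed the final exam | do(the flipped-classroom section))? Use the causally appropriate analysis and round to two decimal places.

The prior GPA band-specific comparison favours the flipped-classroom section throughout, but the pooled figures favour the standard-lecture section. The question is whether to condition on prior GPA band.
Prior GPA band satisfies the back-door criterion: it is not a descendant of the teaching method, and it blocks the spurious path from teaching method to outcome. Adjusting for it (i.e., using the within-prior GPA band rates) gives the causal effect.
Standardising the flipped-classroom section to the population prior GPA band mix: 0.448·44/49 + 0.333·120/200 + 0.219·96/351 = 0.662.

0.66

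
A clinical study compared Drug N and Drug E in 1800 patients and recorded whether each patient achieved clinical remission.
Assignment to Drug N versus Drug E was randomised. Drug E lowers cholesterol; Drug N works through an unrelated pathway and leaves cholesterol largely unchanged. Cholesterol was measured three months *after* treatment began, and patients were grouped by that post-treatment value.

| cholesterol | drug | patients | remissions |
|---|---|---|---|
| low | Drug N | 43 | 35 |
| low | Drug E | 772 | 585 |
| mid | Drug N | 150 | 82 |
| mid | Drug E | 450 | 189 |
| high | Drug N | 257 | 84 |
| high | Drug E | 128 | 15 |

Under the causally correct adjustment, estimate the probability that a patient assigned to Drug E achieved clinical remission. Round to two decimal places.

Drug N is higher inside every cholesterol stratum but Drug E is higher in aggregate. Whether to stratify depends on how cholesterol relates to the drug.
Because the drug influences cholesterol, cholesterol is a post-treatment mediator, not a confounder. Stratifying on it would bias the estimate; the causal effect is the crude pooled difference.
So P(outcome | do(Drug E)) is just the pooled rate for Drug E: 789/1350 = 0.584.

0.58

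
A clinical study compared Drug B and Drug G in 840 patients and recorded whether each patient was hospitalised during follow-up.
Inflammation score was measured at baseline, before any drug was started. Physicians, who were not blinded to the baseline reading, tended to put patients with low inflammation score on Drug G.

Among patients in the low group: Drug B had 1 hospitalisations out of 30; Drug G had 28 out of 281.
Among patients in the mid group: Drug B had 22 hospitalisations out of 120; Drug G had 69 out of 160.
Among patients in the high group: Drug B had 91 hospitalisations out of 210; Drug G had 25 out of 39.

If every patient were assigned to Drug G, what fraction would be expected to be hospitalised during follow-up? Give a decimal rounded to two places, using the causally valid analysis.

Since inflammation score is a pre-existing factor (not a product of the drug) and it affects the outcome on its own, it is a confounder. The stratified rates, not the pooled rate, identify the causal effect.
Standardising Drug G to the population inflammation score mix: 0.370·28/281 + 0.333·69/160 + 0.296·25/39 = 0.371.

0.37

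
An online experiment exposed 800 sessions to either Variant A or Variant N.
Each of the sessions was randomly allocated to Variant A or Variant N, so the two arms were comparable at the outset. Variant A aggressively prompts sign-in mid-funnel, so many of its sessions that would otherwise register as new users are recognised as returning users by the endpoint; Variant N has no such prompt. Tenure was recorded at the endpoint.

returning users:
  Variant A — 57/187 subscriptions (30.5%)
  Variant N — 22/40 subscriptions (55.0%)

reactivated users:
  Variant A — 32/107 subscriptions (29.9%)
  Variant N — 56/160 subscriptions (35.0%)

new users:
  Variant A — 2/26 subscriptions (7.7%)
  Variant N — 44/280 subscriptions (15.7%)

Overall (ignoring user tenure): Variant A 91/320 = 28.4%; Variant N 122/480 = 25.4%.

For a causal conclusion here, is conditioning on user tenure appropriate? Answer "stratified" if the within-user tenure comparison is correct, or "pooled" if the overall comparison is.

pooled

The stratified and pooled comparisons disagree (Variant N wins within each user tenure; Variant A wins overall), so the answer turns on the causal role of user tenure.
User tenure lies on the pathway variant → user tenure → outcome, so adjusting for it blocks the indirect effect. For the total causal effect of variant, use the unadjusted pooled rates.
Pooled: Variant A 28.4% vs Variant N 25.4%; Variant A is higher overall.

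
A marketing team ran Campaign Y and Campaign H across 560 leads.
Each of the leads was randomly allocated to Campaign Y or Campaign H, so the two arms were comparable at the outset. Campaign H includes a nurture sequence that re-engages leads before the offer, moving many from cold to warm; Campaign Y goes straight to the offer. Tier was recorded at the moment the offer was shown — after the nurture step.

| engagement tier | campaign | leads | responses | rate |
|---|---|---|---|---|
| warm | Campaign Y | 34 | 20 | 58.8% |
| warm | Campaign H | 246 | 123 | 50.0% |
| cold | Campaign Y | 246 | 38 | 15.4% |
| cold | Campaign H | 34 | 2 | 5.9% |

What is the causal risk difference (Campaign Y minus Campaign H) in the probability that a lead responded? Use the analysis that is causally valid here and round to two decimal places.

The stratified and pooled comparisons disagree (Campaign Y wins within each engagement tier; Campaign H wins overall), so the answer turns on the causal role of engagement tier.
The distribution of engagement tier is itself part of what the campaign does — it is an intermediate outcome. Holding it fixed would remove that part of the effect; the total effect is the pooled difference.
The causal difference is the pooled difference: 0.207 − 0.446 = -0.239.

-0.24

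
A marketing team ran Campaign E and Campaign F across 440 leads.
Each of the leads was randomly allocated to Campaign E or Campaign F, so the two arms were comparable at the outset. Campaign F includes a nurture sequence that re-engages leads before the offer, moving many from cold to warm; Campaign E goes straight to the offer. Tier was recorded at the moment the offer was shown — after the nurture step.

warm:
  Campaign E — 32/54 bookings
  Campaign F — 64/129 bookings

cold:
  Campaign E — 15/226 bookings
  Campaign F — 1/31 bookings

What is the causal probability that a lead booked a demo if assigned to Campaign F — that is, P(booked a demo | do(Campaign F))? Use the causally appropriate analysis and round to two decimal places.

Engagement tier here is a post-treatment variable shaped by the campaign; conditioning on it would introduce bias rather than remove it. The overall comparison is the causal one.
So P(outcome | do(Campaign F)) is just the pooled rate for Campaign F: 65/160 = 0.406.

0.41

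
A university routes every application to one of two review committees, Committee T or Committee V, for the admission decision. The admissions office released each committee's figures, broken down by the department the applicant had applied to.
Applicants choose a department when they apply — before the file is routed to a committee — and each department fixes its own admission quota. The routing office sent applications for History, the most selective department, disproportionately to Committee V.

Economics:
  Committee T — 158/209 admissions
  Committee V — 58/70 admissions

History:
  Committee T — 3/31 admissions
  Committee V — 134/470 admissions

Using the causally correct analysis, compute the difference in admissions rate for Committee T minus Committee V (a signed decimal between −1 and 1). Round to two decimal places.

Here department is a common cause — it drives both which review committee a case falls under and the outcome. The crude comparison mixes populations; the stratum-specific rates are the causally relevant ones.
Adjusting over the population distribution of department: 0.358·(0.756−0.829) + 0.642·(0.097−0.285) = -0.147.

-0.15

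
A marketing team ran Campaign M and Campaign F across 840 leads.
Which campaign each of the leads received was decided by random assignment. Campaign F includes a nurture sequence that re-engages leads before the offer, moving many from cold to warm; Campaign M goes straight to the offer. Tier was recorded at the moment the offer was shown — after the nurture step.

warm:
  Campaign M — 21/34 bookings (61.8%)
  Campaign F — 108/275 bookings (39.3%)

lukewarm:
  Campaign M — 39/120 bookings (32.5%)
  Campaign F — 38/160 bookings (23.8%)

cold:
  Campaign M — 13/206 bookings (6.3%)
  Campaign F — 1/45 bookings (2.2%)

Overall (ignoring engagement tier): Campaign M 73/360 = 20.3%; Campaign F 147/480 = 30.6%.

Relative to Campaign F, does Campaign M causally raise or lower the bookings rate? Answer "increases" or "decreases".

decreases

Engagement tier is downstream of the campaign. One should not condition on a consequence of treatment, so the overall rates are the right comparison.
Pooled: Campaign M 20.3% vs Campaign F 30.6%; Campaign F is higher overall.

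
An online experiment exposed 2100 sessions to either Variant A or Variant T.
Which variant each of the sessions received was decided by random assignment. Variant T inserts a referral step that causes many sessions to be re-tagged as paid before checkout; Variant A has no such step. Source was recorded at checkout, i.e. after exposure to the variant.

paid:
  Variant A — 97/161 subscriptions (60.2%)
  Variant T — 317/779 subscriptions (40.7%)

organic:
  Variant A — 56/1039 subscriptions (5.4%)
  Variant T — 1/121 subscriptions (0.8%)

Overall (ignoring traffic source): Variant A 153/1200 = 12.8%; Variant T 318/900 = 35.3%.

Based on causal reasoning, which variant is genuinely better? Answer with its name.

Variant T

Within every traffic source level Variant A has the higher rate, yet pooled Variant T does — Simpson's reversal.
Traffic source is recorded after the variant and is itself shifted by it — it sits on the causal path from variant to outcome. Conditioning on a mediator would strip out part of the effect we want; the pooled comparison gives the total causal effect.
Pooled: Variant A 12.8% vs Variant T 35.3%; Variant T is higher overall.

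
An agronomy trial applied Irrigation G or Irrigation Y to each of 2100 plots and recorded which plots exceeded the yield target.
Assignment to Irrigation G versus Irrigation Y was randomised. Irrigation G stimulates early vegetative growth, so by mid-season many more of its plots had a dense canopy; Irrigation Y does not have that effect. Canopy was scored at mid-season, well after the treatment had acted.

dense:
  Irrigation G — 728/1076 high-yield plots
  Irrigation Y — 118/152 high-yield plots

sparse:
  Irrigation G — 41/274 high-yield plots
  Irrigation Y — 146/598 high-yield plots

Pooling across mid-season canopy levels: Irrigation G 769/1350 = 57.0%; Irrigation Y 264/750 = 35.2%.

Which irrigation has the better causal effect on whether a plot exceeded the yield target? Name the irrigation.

Mid-season canopy lies on the pathway irrigation → mid-season canopy → outcome, so adjusting for it blocks the indirect effect. For the total causal effect of irrigation, use the unadjusted pooled rates.
Pooled: Irrigation G 57.0% vs Irrigation Y 35.2%; Irrigation G is higher overall.

Irrigation G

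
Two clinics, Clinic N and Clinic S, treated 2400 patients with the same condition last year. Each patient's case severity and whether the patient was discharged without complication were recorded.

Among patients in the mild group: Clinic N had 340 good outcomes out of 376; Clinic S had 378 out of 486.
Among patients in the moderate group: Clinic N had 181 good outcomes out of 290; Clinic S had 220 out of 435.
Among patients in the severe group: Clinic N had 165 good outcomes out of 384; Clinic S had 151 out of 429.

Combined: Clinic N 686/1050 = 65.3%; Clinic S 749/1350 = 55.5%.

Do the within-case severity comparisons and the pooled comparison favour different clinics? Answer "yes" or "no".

Within each case severity level (mild 90.4% vs 77.8%; moderate 62.4% vs 50.6%; severe 43.0% vs 35.2%), Clinic N has the higher rate every time. Pooled: 65.3% vs 55.5% — Clinic N has the higher rate overall. They agree.

no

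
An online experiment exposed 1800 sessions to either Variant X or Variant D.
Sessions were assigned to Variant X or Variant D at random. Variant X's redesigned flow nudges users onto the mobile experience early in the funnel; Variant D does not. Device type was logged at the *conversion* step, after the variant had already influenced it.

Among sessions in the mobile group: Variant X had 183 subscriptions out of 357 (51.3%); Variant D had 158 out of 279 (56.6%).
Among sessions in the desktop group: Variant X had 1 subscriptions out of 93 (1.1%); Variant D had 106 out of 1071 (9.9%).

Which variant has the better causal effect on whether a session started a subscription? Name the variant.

Variant X

Because the variant influences device type, device type is a post-treatment mediator, not a confounder. Stratifying on it would bias the estimate; the causal effect is the crude pooled difference.
Pooled: Variant X 40.9% vs Variant D 19.6%; Variant X is higher overall.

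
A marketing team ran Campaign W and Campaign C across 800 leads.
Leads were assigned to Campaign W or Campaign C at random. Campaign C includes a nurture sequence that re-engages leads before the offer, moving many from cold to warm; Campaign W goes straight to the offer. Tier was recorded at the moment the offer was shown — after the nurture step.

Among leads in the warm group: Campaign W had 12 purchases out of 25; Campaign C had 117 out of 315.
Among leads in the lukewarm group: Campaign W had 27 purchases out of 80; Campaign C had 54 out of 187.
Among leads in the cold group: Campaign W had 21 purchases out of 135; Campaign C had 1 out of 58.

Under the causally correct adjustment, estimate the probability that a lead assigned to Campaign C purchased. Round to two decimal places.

0.31

Stratifying would compare campaigns among leads the campaigns themselves sorted into engagement tier groups — a form of selection on an intermediate. The unconditioned pooled rates give the total causal effect.
So P(outcome | do(Campaign C)) is just the pooled rate for Campaign C: 172/560 = 0.307.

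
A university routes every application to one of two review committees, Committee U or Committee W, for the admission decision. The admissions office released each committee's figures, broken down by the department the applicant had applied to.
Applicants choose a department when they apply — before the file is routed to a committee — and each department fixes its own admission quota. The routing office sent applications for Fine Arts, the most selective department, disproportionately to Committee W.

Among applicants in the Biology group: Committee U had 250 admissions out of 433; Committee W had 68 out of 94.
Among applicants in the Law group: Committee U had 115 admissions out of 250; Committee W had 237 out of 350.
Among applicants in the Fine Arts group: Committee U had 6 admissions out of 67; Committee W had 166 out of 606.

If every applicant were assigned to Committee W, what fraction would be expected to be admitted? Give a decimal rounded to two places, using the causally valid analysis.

0.54

Committee W is higher inside every department stratum but Committee U is higher in aggregate. Whether to stratify depends on how department relates to the review committee.
Since department is a pre-existing factor (not a product of the review committee) and it affects the outcome on its own, it is a confounder. The stratified rates, not the pooled rate, identify the causal effect.
Standardising Committee W to the population department mix: 0.293·68/94 + 0.333·237/350 + 0.374·166/606 = 0.540.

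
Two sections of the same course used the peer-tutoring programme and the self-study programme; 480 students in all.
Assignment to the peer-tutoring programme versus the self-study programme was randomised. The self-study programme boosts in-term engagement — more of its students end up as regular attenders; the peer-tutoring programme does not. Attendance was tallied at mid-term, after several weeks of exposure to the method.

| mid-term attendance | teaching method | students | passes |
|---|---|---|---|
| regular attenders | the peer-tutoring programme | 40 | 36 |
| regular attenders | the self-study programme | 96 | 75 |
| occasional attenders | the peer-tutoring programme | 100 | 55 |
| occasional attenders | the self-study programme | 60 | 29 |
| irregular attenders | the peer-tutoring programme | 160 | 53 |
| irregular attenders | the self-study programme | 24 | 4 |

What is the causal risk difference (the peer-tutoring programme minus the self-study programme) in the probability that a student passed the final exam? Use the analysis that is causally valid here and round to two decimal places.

-0.12

Mid-term attendance here is a post-treatment variable shaped by the teaching method; conditioning on it would introduce bias rather than remove it. The overall comparison is the causal one.
The causal difference is the pooled difference: 0.480 − 0.600 = -0.120.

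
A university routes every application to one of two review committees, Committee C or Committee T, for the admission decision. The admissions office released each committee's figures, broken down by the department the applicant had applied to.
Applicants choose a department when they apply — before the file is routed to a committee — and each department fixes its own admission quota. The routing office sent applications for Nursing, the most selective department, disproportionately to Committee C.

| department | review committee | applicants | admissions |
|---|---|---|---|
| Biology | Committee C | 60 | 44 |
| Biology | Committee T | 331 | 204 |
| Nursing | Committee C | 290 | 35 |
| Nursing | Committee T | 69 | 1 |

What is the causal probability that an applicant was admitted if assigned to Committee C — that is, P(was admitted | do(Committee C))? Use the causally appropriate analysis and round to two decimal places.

The department-specific comparison favours Committee C throughout, but the pooled figures favour Committee T. The question is whether to condition on department.
Nothing the review committee does changes department; the imbalance is an allocation artefact. With department also predicting the outcome, the pooled figure is confounded, and the within-stratum comparison is the causal one.
Standardising Committee C to the population department mix: 0.521·44/60 + 0.479·35/290 = 0.440.

0.44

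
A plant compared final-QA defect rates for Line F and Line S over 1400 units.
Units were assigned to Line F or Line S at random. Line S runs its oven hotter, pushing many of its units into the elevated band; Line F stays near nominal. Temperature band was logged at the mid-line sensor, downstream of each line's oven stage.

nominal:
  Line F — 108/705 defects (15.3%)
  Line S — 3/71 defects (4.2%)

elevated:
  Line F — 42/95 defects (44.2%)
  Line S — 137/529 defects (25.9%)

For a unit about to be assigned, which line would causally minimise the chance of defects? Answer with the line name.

Line F

Because the line influences in-process temperature band, in-process temperature band is a post-treatment mediator, not a confounder. Stratifying on it would bias the estimate; the causal effect is the crude pooled difference.
Pooled: Line F 18.8% vs Line S 23.3%; Line F is lower overall.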